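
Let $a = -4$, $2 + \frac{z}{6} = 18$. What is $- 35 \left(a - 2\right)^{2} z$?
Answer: $-120960$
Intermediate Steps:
$z = 96$ ($z = -12 + 6 \cdot 18 = -12 + 108 = 96$)
$- 35 \left(a - 2\right)^{2} z = - 35 \left(-4 - 2\right)^{2} \cdot 96 = - 35 \left(-6\right)^{2} \cdot 96 = \left(-35\right) 36 \cdot 96 = \left(-1260\right) 96 = -120960$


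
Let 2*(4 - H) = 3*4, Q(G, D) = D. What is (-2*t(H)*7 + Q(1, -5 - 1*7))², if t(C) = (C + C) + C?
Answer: 5184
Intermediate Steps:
H = -2 (H = 4 - 3*4/2 = 4 - ½*12 = 4 - 6 = -2)
t(C) = 3*C (t(C) = 2*C + C = 3*C)
(-2*t(H)*7 + Q(1, -5 - 1*7))² = (-6*(-2)*7 + (-5 - 1*7))² = (-2*(-6)*7 + (-5 - 7))² = (12*7 - 12)² = (84 - 12)² = 72² = 5184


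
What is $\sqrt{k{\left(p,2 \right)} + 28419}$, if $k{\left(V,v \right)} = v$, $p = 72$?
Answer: $\sqrt{28421} \approx 168.59$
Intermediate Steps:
$\sqrt{k{\left(p,2 \right)} + 28419} = \sqrt{2 + 28419} = \sqrt{28421}$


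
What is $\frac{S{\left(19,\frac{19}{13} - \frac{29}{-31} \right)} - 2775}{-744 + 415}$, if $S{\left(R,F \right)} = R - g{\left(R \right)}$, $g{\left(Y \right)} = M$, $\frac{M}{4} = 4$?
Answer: $\frac{396}{47} \approx 8.4255$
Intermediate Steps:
$M = 16$ ($M = 4 \cdot 4 = 16$)
$g{\left(Y \right)} = 16$
$S{\left(R,F \right)} = -16 + R$ ($S{\left(R,F \right)} = R - 16 = -16 + R$)
$\frac{S{\left(19,\frac{19}{13} - \frac{29}{-31} \right)} - 2775}{-744 + 415} = \frac{\left(-16 + 19\right) - 2775}{-744 + 415} = \frac{3 - 2775}{-329} = \left(-2772\right) \left(- \frac{1}{329}\right) = \frac{396}{47}$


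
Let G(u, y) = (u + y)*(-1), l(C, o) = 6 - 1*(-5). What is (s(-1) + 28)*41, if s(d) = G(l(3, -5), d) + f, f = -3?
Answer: 615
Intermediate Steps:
l(C, o) = 11 (l(C, o) = 6 + 5 = 11)
G(u, y) = -u - y
s(d) = -14 - d (s(d) = (-1*11 - d) - 3 = (-11 - d) - 3 = -14 - d)
(s(-1) + 28)*41 = ((-14 - 1*(-1)) + 28)*41 = ((-14 + 1) + 28)*41 = (-13 + 28)*41 = 15*41 = 615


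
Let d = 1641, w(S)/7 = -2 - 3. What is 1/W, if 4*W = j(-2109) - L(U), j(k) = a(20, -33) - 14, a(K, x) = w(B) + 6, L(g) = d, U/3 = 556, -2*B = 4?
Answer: -1/421 ≈ -0.0023753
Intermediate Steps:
B = -2 (B = -½*4 = -2)
U = 1668 (U = 3*556 = 1668)
w(S) = -35 (w(S) = 7*(-2 - 3) = 7*(-5) = -35)
L(g) = 1641
a(K, x) = -29 (a(K, x) = -35 + 6 = -29)
j(k) = -43 (j(k) = -29 - 14 = -43)
W = -421 (W = (-43 - 1*1641)/4 = (-43 - 1641)/4 = (¼)*(-1684) = -421)
1/W = 1/(-421) = -1/421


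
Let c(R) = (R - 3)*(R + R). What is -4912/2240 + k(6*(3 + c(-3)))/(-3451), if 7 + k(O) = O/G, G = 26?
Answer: -151391/69020 ≈ -2.1934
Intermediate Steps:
c(R) = 2*R*(-3 + R) (c(R) = (-3 + R)*(2*R) = 2*R*(-3 + R))
k(O) = -7 + O/26
-4912/2240 + k(6*(3 + c(-3)))/(-3451) = -4912/2240 + (-7 + (6*(3 + 2*(-3)*(-3 - 3)))/26)/(-3451) = -4912*1/2240 + (-7 + (6*(3 + 2*(-3)*(-6)))/26)*(-1/3451) = -307/140 + (-7 + (6*(3 + 36))/26)*(-1/3451) = -307/140 + (-7 + (6*39)/26)*(-1/3451) = -307/140 + (-7 + (1/26)*234)*(-1/3451) = -307/140 + (-7 + 9)*(-1/3451) = -307/140 + 2*(-1/3451) = -307/140 - 2/3451 = -151391/69020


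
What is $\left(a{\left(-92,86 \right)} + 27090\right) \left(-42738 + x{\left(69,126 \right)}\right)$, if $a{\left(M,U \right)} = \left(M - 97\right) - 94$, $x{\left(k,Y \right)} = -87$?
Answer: $-1148009775$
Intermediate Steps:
$a{\left(M,U \right)} = -191 + M$ ($a{\left(M,U \right)} = \left(-97 + M\right) - 94 = -191 + M$)
$\left(a{\left(-92,86 \right)} + 27090\right) \left(-42738 + x{\left(69,126 \right)}\right) = \left(\left(-191 - 92\right) + 27090\right) \left(-42738 - 87\right) = \left(-283 + 27090\right) \left(-42825\right) = 26807 \left(-42825\right) = -1148009775$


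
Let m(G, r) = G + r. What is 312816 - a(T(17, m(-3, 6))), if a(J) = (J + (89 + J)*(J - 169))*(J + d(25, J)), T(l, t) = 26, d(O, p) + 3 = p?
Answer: 1117347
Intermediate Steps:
d(O, p) = -3 + p
a(J) = (-3 + 2*J)*(J + (-169 + J)*(89 + J)) (a(J) = (J + (89 + J)*(J - 169))*(J + (-3 + J)) = (J + (89 + J)*(-169 + J))*(-3 + 2*J) = (J + (-169 + J)*(89 + J))*(-3 + 2*J) = (-3 + 2*J)*(J + (-169 + J)*(89 + J)))
312816 - a(T(17, m(-3, 6))) = 312816 - (45123 - 29845*26 - 161*26² + 2*26³) = 312816 - (45123 - 775970 - 161*676 + 2*17576) = 312816 - (45123 - 775970 - 108836 + 35152) = 312816 - 1*(-804531) = 312816 + 804531 = 1117347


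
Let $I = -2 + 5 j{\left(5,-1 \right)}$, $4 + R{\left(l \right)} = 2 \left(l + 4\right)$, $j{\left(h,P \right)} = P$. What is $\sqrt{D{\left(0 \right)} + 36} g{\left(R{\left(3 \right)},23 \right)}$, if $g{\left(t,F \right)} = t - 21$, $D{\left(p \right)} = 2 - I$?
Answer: $- 33 \sqrt{5} \approx -73.79$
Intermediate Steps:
$R{\left(l \right)} = 4 + 2 l$ ($R{\left(l \right)} = -4 + 2 \left(l + 4\right) = -4 + 2 \left(4 + l\right) = -4 + \left(8 + 2 l\right) = 4 + 2 l$)
$I = -7$ ($I = -2 + 5 \left(-1\right) = -2 - 5 = -7$)
$D{\left(p \right)} = 9$ ($D{\left(p \right)} = 2 - -7 = 2 + 7 = 9$)
$g{\left(t,F \right)} = -21 + t$
$\sqrt{D{\left(0 \right)} + 36} g{\left(R{\left(3 \right)},23 \right)} = \sqrt{9 + 36} \left(-21 + \left(4 + 2 \cdot 3\right)\right) = \sqrt{45} \left(-21 + \left(4 + 6\right)\right) = 3 \sqrt{5} \left(-21 + 10\right) = 3 \sqrt{5} \left(-11\right) = - 33 \sqrt{5}$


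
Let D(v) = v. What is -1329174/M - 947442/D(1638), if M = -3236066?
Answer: -255317304680/441723009 ≈ -578.00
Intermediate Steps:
-1329174/M - 947442/D(1638) = -1329174/(-3236066) - 947442/1638 = -1329174*(-1/3236066) - 947442*1/1638 = 664587/1618033 - 157907/273 = -255317304680/441723009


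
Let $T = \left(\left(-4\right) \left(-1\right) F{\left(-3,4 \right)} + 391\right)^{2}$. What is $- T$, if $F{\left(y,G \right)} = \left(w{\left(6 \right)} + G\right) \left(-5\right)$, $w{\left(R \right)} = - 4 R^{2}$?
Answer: $-10182481$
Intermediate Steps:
$F{\left(y,G \right)} = 720 - 5 G$ ($F{\left(y,G \right)} = \left(- 4 \cdot 6^{2} + G\right) \left(-5\right) = \left(\left(-4\right) 36 + G\right) \left(-5\right) = \left(-144 + G\right) \left(-5\right) = 720 - 5 G$)
$T = 10182481$ ($T = \left(\left(-4\right) \left(-1\right) \left(720 - 20\right) + 391\right)^{2} = \left(4 \left(720 - 20\right) + 391\right)^{2} = \left(4 \cdot 700 + 391\right)^{2} = \left(2800 + 391\right)^{2} = 3191^{2} = 10182481$)
$- T = \left(-1\right) 10182481 = -10182481$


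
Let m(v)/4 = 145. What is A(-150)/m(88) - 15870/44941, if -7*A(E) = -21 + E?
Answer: -56747289/182460460 ≈ -0.31101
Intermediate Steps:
A(E) = 3 - E/7 (A(E) = -(-21 + E)/7 = 3 - E/7)
m(v) = 580 (m(v) = 4*145 = 580)
A(-150)/m(88) - 15870/44941 = (3 - ⅐*(-150))/580 - 15870/44941 = (3 + 150/7)*(1/580) - 15870*1/44941 = (171/7)*(1/580) - 15870/44941 = 171/4060 - 15870/44941 = -56747289/182460460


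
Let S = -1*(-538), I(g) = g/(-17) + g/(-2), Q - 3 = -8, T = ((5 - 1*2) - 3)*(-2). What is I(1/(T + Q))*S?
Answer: 5111/85 ≈ 60.129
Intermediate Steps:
T = 0 (T = ((5 - 2) - 3)*(-2) = (3 - 3)*(-2) = 0*(-2) = 0)
Q = -5 (Q = 3 - 8 = -5)
I(g) = -19*g/34 (I(g) = g*(-1/17) + g*(-½) = -g/17 - g/2 = -19*g/34)
S = 538
I(1/(T + Q))*S = -19/(34*(0 - 5))*538 = -19/34/(-5)*538 = -19/34*(-⅕)*538 = (19/170)*538 = 5111/85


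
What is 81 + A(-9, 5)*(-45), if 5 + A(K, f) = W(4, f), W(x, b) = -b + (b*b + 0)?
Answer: -594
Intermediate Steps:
W(x, b) = b² - b (W(x, b) = -b + (b² + 0) = -b + b² = b² - b)
A(K, f) = -5 + f*(-1 + f)
81 + A(-9, 5)*(-45) = 81 + (-5 + 5*(-1 + 5))*(-45) = 81 + (-5 + 5*4)*(-45) = 81 + (-5 + 20)*(-45) = 81 + 15*(-45) = 81 - 675 = -594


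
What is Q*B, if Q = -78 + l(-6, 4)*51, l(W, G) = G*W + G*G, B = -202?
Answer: 98172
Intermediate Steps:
l(W, G) = G² + G*W (l(W, G) = G*W + G² = G² + G*W)
Q = -486 (Q = -78 + (4*(4 - 6))*51 = -78 + (4*(-2))*51 = -78 - 8*51 = -78 - 408 = -486)
Q*B = -486*(-202) = 98172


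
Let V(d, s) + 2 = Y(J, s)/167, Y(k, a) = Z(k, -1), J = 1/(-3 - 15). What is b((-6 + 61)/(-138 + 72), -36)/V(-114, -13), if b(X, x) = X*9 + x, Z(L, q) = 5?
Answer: 14529/658 ≈ 22.081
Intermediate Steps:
J = -1/18 (J = 1/(-18) = -1/18 ≈ -0.055556)
Y(k, a) = 5
b(X, x) = x + 9*X (b(X, x) = 9*X + x = x + 9*X)
V(d, s) = -329/167 (V(d, s) = -2 + 5/167 = -329/167)
b((-6 + 61)/(-138 + 72), -36)/V(-114, -13) = (-36 + 9*((-6 + 61)/(-138 + 72)))/(-329/167) = (-36 + 9*(55/(-66)))*(-167/329) = (-36 + 9*(55*(-1/66)))*(-167/329) = (-36 + 9*(-⅚))*(-167/329) = (-36 - 15/2)*(-167/329) = -87/2*(-167/329) = 14529/658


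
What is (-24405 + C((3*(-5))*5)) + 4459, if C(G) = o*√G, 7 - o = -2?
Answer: -19946 + 45*I*√3 ≈ -19946.0 + 77.942*I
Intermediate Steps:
o = 9 (o = 7 - 1*(-2) = 7 + 2 = 9)
C(G) = 9*√G
(-24405 + C((3*(-5))*5)) + 4459 = (-24405 + 9*√((3*(-5))*5)) + 4459 = (-24405 + 9*√(-15*5)) + 4459 = (-24405 + 9*√(-75)) + 4459 = (-24405 + 9*(5*I*√3)) + 4459 = (-24405 + 45*I*√3) + 4459 = -19946 + 45*I*√3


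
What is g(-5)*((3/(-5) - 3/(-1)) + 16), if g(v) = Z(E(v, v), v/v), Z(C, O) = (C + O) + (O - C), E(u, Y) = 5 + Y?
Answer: 184/5 ≈ 36.800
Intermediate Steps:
Z(C, O) = 2*O
g(v) = 2 (g(v) = 2*(v/v) = 2*1 = 2)
g(-5)*((3/(-5) - 3/(-1)) + 16) = 2*((3/(-5) - 3/(-1)) + 16) = 2*((3*(-⅕) - 3*(-1)) + 16) = 2*((-⅗ + 3) + 16) = 2*(12/5 + 16) = 2*(92/5) = 184/5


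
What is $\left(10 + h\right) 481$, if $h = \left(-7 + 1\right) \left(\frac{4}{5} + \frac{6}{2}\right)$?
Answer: $- \frac{30784}{5} \approx -6156.8$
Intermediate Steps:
$h = - \frac{114}{5}$ ($h = - 6 \left(4 \cdot \frac{1}{5} + 6 \cdot \frac{1}{2}\right) = - 6 \left(\frac{4}{5} + 3\right) = \left(-6\right) \frac{19}{5} = - \frac{114}{5} \approx -22.8$)
$\left(10 + h\right) 481 = \left(10 - \frac{114}{5}\right) 481 = \left(- \frac{64}{5}\right) 481 = - \frac{30784}{5}$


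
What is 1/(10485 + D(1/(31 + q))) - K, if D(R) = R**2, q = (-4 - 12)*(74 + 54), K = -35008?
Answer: 1493301607959617/42656010166 ≈ 35008.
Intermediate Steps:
q = -2048 (q = -16*128 = -2048)
1/(10485 + D(1/(31 + q))) - K = 1/(10485 + (1/(31 - 2048))**2) - 1*(-35008) = 1/(10485 + (1/(-2017))**2) + 35008 = 1/(10485 + (-1/2017)**2) + 35008 = 1/(10485 + 1/4068289) + 35008 = 1/(42656010166/4068289) + 35008 = 4068289/42656010166 + 35008 = 1493301607959617/42656010166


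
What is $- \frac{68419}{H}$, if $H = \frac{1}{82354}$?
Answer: $-5634578326$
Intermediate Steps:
$H = \frac{1}{82354} \approx 1.2143 \cdot 10^{-5}$
$- \frac{68419}{H} = - 68419 \frac{1}{\frac{1}{82354}} = \left(-68419\right) 82354 = -5634578326$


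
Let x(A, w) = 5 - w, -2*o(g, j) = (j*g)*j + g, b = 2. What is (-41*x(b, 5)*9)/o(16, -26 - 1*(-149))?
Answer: 0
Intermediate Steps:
o(g, j) = -g/2 - g*j²/2 (o(g, j) = -((j*g)*j + g)/2 = -((g*j)*j + g)/2 = -(g*j² + g)/2 = -(g + g*j²)/2 = -g/2 - g*j²/2)
(-41*x(b, 5)*9)/o(16, -26 - 1*(-149)) = (-41*(5 - 1*5)*9)/((-½*16*(1 + (-26 - 1*(-149))²))) = (-41*(5 - 5)*9)/((-½*16*(1 + (-26 + 149)²))) = (-41*0*9)/((-½*16*(1 + 123²))) = (0*9)/((-½*16*(1 + 15129))) = 0/((-½*16*15130)) = 0/(-121040) = 0*(-1/121040) = 0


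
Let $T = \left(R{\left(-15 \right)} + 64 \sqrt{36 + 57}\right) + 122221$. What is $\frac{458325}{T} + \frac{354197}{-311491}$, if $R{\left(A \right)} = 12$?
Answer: $\frac{23071340628254}{8830814393213} - \frac{29332800 \sqrt{93}}{14940525361} \approx 2.5937$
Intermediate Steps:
$T = 122233 + 64 \sqrt{93}$ ($T = \left(12 + 64 \sqrt{36 + 57}\right) + 122221 = \left(12 + 64 \sqrt{93}\right) + 122221 = 122233 + 64 \sqrt{93} \approx 1.2285 \cdot 10^{5}$)
$\frac{458325}{T} + \frac{354197}{-311491} = \frac{458325}{122233 + 64 \sqrt{93}} + \frac{354197}{-311491} = \frac{458325}{122233 + 64 \sqrt{93}} + 354197 \left(- \frac{1}{311491}\right) = \frac{458325}{122233 + 64 \sqrt{93}} - \frac{354197}{311491} = - \frac{354197}{311491} + \frac{458325}{122233 + 64 \sqrt{93}}$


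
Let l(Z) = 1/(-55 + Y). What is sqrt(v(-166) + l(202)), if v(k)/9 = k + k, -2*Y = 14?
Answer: I*sqrt(11485934)/62 ≈ 54.663*I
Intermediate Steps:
Y = -7 (Y = -1/2*14 = -7)
v(k) = 18*k (v(k) = 9*(k + k) = 9*(2*k) = 18*k)
l(Z) = -1/62 (l(Z) = 1/(-55 - 7) = 1/(-62) = -1/62)
sqrt(v(-166) + l(202)) = sqrt(18*(-166) - 1/62) = sqrt(-2988 - 1/62) = sqrt(-185257/62) = I*sqrt(11485934)/62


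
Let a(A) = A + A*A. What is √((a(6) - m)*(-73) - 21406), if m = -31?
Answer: I*√26735 ≈ 163.51*I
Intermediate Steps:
a(A) = A + A²
√((a(6) - m)*(-73) - 21406) = √((6*(1 + 6) - 1*(-31))*(-73) - 21406) = √((6*7 + 31)*(-73) - 21406) = √((42 + 31)*(-73) - 21406) = √(73*(-73) - 21406) = √(-5329 - 21406) = √(-26735) = I*√26735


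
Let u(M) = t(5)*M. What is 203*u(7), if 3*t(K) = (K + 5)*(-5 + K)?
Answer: 0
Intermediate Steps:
t(K) = (-5 + K)*(5 + K)/3 (t(K) = ((K + 5)*(-5 + K))/3 = ((5 + K)*(-5 + K))/3 = ((-5 + K)*(5 + K))/3 = (-5 + K)*(5 + K)/3)
u(M) = 0 (u(M) = (-25/3 + (⅓)*5²)*M = (-25/3 + (⅓)*25)*M = (-25/3 + 25/3)*M = 0*M = 0)
203*u(7) = 203*0 = 0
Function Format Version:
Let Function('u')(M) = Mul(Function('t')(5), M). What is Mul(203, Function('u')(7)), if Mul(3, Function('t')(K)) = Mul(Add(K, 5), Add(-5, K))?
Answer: 0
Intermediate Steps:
Function('t')(K) = Mul(Rational(1, 3), Add(-5, K), Add(5, K)) (Function('t')(K) = Mul(Rational(1, 3), Mul(Add(K, 5), Add(-5, K))) = Mul(Rational(1, 3), Mul(Add(5, K), Add(-5, K))) = Mul(Rational(1, 3), Mul(Add(-5, K), Add(5, K))) = Mul(Rational(1, 3), Add(-5, K), Add(5, K)))
Function('u')(M) = 0 (Function('u')(M) = Mul(Add(Rational(-25, 3), Mul(Rational(1, 3), Pow(5, 2))), M) = Mul(Add(Rational(-25, 3), Mul(Rational(1, 3), 25)), M) = Mul(Add(Rational(-25, 3), Rational(25, 3)), M) = Mul(0, M) = 0)
Mul(203, Function('u')(7)) = Mul(203, 0) = 0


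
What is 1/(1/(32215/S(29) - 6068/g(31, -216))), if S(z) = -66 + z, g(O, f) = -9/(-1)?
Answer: -514451/333 ≈ -1544.9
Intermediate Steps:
g(O, f) = 9 (g(O, f) = -9*(-1) = 9)
1/(1/(32215/S(29) - 6068/g(31, -216))) = 1/(1/(32215/(-66 + 29) - 6068/9)) = 1/(1/(32215/(-37) - 6068*⅑)) = 1/(1/(32215*(-1/37) - 6068/9)) = 1/(1/(-32215/37 - 6068/9)) = 1/(1/(-514451/333)) = 1/(-333/514451) = -514451/333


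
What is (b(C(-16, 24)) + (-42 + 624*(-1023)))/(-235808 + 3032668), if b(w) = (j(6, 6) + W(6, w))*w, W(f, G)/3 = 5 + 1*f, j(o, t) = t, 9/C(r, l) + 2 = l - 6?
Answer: -10213953/44749760 ≈ -0.22825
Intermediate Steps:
C(r, l) = 9/(-8 + l) (C(r, l) = 9/(-2 + (l - 6)) = 9/(-2 + (-6 + l)) = 9/(-8 + l))
W(f, G) = 15 + 3*f (W(f, G) = 3*(5 + 1*f) = 3*(5 + f) = 15 + 3*f)
b(w) = 39*w (b(w) = (6 + (15 + 3*6))*w = (6 + (15 + 18))*w = (6 + 33)*w = 39*w)
(b(C(-16, 24)) + (-42 + 624*(-1023)))/(-235808 + 3032668) = (39*(9/(-8 + 24)) + (-42 + 624*(-1023)))/(-235808 + 3032668) = (39*(9/16) + (-42 - 638352))/2796860 = (39*(9*(1/16)) - 638394)*(1/2796860) = (39*(9/16) - 638394)*(1/2796860) = (351/16 - 638394)*(1/2796860) = -10213953/16*1/2796860 = -10213953/44749760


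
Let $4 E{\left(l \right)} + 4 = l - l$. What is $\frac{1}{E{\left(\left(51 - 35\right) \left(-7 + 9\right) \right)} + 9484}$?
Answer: $\frac{1}{9483} \approx 0.00010545$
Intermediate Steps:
$E{\left(l \right)} = -1$ ($E{\left(l \right)} = -1 + \frac{l - l}{4} = -1 + \frac{1}{4} \cdot 0 = -1 + 0 = -1$)
$\frac{1}{E{\left(\left(51 - 35\right) \left(-7 + 9\right) \right)} + 9484} = \frac{1}{-1 + 9484} = \frac{1}{9483}$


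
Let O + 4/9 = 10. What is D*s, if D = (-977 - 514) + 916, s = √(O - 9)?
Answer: -575*√5/3 ≈ -428.58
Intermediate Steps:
O = 86/9 (O = -4/9 + 10 = 86/9 ≈ 9.5556)
s = √5/3 (s = √(86/9 - 9) = √(5/9) = √5/3 ≈ 0.74536)
D = -575 (D = -1491 + 916 = -575)
D*s = -575*√5/3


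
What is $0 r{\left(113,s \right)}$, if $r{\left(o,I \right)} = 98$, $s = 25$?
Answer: $0$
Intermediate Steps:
$0 r{\left(113,s \right)} = 0 \cdot 98 = 0$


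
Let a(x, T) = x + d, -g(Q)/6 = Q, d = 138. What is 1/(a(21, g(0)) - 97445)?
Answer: -1/97286 ≈ -1.0279e-5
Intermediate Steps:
g(Q) = -6*Q
a(x, T) = 138 + x (a(x, T) = x + 138 = 138 + x)
1/(a(21, g(0)) - 97445) = 1/((138 + 21) - 97445) = 1/(159 - 97445) = 1/(-97286) = -1/97286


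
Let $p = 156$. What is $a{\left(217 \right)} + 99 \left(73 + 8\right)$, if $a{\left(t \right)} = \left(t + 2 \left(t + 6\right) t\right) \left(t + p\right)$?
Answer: $36188646$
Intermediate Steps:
$a{\left(t \right)} = \left(156 + t\right) \left(t + t \left(12 + 2 t\right)\right)$ ($a{\left(t \right)} = \left(t + 2 \left(t + 6\right) t\right) \left(t + 156\right) = \left(t + 2 \left(6 + t\right) t\right) \left(156 + t\right) = \left(t + \left(12 + 2 t\right) t\right) \left(156 + t\right) = \left(t + t \left(12 + 2 t\right)\right) \left(156 + t\right) = \left(156 + t\right) \left(t + t \left(12 + 2 t\right)\right)$)
$a{\left(217 \right)} + 99 \left(73 + 8\right) = 217 \left(2028 + 2 \cdot 217^{2} + 325 \cdot 217\right) + 99 \left(73 + 8\right) = 217 \left(2028 + 2 \cdot 47089 + 70525\right) + 99 \cdot 81 = 217 \left(2028 + 94178 + 70525\right) + 8019 = 217 \cdot 166731 + 8019 = 36180627 + 8019 = 36188646$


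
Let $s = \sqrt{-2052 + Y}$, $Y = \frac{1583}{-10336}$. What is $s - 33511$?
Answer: $-33511 + \frac{i \sqrt{13702341530}}{2584} \approx -33511.0 + 45.301 i$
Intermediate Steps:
$Y = - \frac{1583}{10336}$ ($Y = 1583 \left(- \frac{1}{10336}\right) = - \frac{1583}{10336} \approx -0.15315$)
$s = \frac{i \sqrt{13702341530}}{2584}$ ($s = \sqrt{-2052 - \frac{1583}{10336}} = \sqrt{- \frac{21211055}{10336}} = \frac{i \sqrt{13702341530}}{2584} \approx 45.301 i$)
$s - 33511 = \frac{i \sqrt{13702341530}}{2584} - 33511 = -33511 + \frac{i \sqrt{13702341530}}{2584}$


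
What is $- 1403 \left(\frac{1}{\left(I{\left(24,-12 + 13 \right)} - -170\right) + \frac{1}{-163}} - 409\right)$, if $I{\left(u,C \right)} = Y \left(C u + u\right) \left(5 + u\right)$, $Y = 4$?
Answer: $\frac{536696147622}{935293} \approx 5.7383 \cdot 10^{5}$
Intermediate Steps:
$I{\left(u,C \right)} = \left(5 + u\right) \left(4 u + 4 C u\right)$ ($I{\left(u,C \right)} = 4 \left(C u + u\right) \left(5 + u\right) = 4 \left(u + C u\right) \left(5 + u\right) = \left(4 u + 4 C u\right) \left(5 + u\right) = \left(5 + u\right) \left(4 u + 4 C u\right)$)
$- 1403 \left(\frac{1}{\left(I{\left(24,-12 + 13 \right)} - -170\right) + \frac{1}{-163}} - 409\right) = - 1403 \left(\frac{1}{\left(4 \cdot 24 \left(5 + 24 + 5 \left(-12 + 13\right) + \left(-12 + 13\right) 24\right) - -170\right) + \frac{1}{-163}} - 409\right) = - 1403 \left(\frac{1}{\left(4 \cdot 24 \left(5 + 24 + 5 \cdot 1 + 1 \cdot 24\right) + 170\right) - \frac{1}{163}} - 409\right) = - 1403 \left(\frac{1}{\left(4 \cdot 24 \left(5 + 24 + 5 + 24\right) + 170\right) - \frac{1}{163}} - 409\right) = - 1403 \left(\frac{1}{\left(4 \cdot 24 \cdot 58 + 170\right) - \frac{1}{163}} - 409\right) = - 1403 \left(\frac{1}{\left(5568 + 170\right) - \frac{1}{163}} - 409\right) = - 1403 \left(\frac{1}{5738 - \frac{1}{163}} - 409\right) = - 1403 \left(\frac{1}{\frac{935293}{163}} - 409\right) = - 1403 \left(\frac{163}{935293} - 409\right) = \left(-1403\right) \left(- \frac{382534674}{935293}\right) = \frac{536696147622}{935293}$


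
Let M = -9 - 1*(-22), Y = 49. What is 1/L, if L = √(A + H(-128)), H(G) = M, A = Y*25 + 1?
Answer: √1239/1239 ≈ 0.028410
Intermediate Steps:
A = 1226 (A = 49*25 + 1 = 1225 + 1 = 1226)
M = 13 (M = -9 + 22 = 13)
H(G) = 13
L = √1239 (L = √(1226 + 13) = √1239 ≈ 35.199)
1/L = 1/(√1239) = √1239/1239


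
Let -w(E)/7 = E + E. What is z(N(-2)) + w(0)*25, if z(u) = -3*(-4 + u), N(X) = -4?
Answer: 24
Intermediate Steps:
w(E) = -14*E (w(E) = -7*(E + E) = -14*E)
z(u) = 12 - 3*u
z(N(-2)) + w(0)*25 = (12 - 3*(-4)) - 14*0*25 = (12 + 12) + 0*25 = 24 + 0 = 24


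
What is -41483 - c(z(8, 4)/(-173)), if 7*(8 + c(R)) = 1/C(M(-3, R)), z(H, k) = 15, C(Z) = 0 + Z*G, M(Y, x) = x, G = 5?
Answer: -21774202/525 ≈ -41475.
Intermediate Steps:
C(Z) = 5*Z (C(Z) = 0 + Z*5 = 0 + 5*Z = 5*Z)
c(R) = -8 + 1/(35*R) (c(R) = -8 + 1/(7*((5*R))) = -8 + (1/(5*R))/7 = -8 + 1/(35*R))
-41483 - c(z(8, 4)/(-173)) = -41483 - (-8 + 1/(35*((15/(-173))))) = -41483 - (-8 + 1/(35*((15*(-1/173))))) = -41483 - (-8 + 1/(35*(-15/173))) = -41483 - (-8 + (1/35)*(-173/15)) = -41483 - (-8 - 173/525) = -41483 - 1*(-4373/525) = -41483 + 4373/525 = -21774202/525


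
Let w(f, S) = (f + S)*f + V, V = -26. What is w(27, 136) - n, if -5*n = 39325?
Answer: 12240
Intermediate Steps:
n = -7865 (n = -⅕*39325 = -7865)
w(f, S) = -26 + f*(S + f) (w(f, S) = (f + S)*f - 26 = (S + f)*f - 26 = f*(S + f) - 26 = -26 + f*(S + f))
w(27, 136) - n = (-26 + 27² + 136*27) - 1*(-7865) = (-26 + 729 + 3672) + 7865 = 4375 + 7865 = 12240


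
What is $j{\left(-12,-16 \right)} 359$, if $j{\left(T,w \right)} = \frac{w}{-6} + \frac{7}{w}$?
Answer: $\frac{38413}{48} \approx 800.27$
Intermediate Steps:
$j{\left(T,w \right)} = \frac{7}{w} - \frac{w}{6}$ ($j{\left(T,w \right)} = w \left(- \frac{1}{6}\right) + \frac{7}{w} = - \frac{w}{6} + \frac{7}{w} = \frac{7}{w} - \frac{w}{6}$)
$j{\left(-12,-16 \right)} 359 = \left(\frac{7}{-16} - - \frac{8}{3}\right) 359 = \left(7 \left(- \frac{1}{16}\right) + \frac{8}{3}\right) 359 = \left(- \frac{7}{16} + \frac{8}{3}\right) 359 = \frac{107}{48} \cdot 359 = \frac{38413}{48}$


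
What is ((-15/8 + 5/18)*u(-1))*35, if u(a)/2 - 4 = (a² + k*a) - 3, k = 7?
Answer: 20125/36 ≈ 559.03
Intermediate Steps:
u(a) = 2 + 2*a² + 14*a (u(a) = 8 + 2*((a² + 7*a) - 3) = 8 + 2*(-3 + a² + 7*a) = 8 + (-6 + 2*a² + 14*a) = 2 + 2*a² + 14*a)
((-15/8 + 5/18)*u(-1))*35 = ((-15/8 + 5/18)*(2 + 2*(-1)² + 14*(-1)))*35 = ((-15*⅛ + 5*(1/18))*(2 + 2*1 - 14))*35 = ((-15/8 + 5/18)*(2 + 2 - 14))*35 = -115/72*(-10)*35 = (575/36)*35 = 20125/36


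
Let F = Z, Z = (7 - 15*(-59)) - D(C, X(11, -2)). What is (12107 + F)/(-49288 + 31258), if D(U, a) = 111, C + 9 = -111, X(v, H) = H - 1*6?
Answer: -2148/3005 ≈ -0.71481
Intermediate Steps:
X(v, H) = -6 + H (X(v, H) = H - 6 = -6 + H)
C = -120 (C = -9 - 111 = -120)
Z = 781 (Z = (7 - 15*(-59)) - 1*111 = (7 + 885) - 111 = 892 - 111 = 781)
F = 781
(12107 + F)/(-49288 + 31258) = (12107 + 781)/(-49288 + 31258) = 12888/(-18030) = 12888*(-1/18030) = -2148/3005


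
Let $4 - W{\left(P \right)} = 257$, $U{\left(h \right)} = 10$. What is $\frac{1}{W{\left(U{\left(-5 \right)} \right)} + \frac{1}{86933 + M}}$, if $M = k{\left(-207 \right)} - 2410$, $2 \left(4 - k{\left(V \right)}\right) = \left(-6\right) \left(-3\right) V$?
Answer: $- \frac{86390}{21856669} \approx -0.0039526$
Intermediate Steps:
$W{\left(P \right)} = -253$ ($W{\left(P \right)} = 4 - 257 = -253$)
$k{\left(V \right)} = 4 - 9 V$ ($k{\left(V \right)} = 4 - \frac{\left(-6\right) \left(-3\right) V}{2} = 4 - \frac{18 V}{2} = 4 - 9 V$)
$M = -543$ ($M = \left(4 - -1863\right) - 2410 = \left(4 + 1863\right) - 2410 = 1867 - 2410 = -543$)
$\frac{1}{W{\left(U{\left(-5 \right)} \right)} + \frac{1}{86933 + M}} = \frac{1}{-253 + \frac{1}{86933 - 543}} = \frac{1}{-253 + \frac{1}{86390}} = \frac{1}{- \frac{21856669}{86390}} = - \frac{86390}{21856669}$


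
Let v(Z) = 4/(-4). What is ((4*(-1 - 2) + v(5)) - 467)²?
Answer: 230400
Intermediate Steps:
v(Z) = -1 (v(Z) = 4*(-¼) = -1)
((4*(-1 - 2) + v(5)) - 467)² = ((4*(-1 - 2) - 1) - 467)² = ((4*(-3) - 1) - 467)² = ((-12 - 1) - 467)² = (-13 - 467)² = (-480)² = 230400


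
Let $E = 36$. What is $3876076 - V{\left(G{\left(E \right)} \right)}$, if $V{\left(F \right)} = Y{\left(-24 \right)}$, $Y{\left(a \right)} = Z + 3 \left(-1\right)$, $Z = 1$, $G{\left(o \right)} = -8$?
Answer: $3876078$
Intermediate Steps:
$Y{\left(a \right)} = -2$ ($Y{\left(a \right)} = 1 + 3 \left(-1\right) = 1 - 3 = -2$)
$V{\left(F \right)} = -2$
$3876076 - V{\left(G{\left(E \right)} \right)} = 3876076 - -2 = 3876076 + 2 = 3876078$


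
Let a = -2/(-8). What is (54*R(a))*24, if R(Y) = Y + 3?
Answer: 4212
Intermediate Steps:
a = 1/4 (a = -2*(-1/8) = 1/4 ≈ 0.25000)
R(Y) = 3 + Y
(54*R(a))*24 = (54*(3 + 1/4))*24 = (54*(13/4))*24 = (351/2)*24 = 4212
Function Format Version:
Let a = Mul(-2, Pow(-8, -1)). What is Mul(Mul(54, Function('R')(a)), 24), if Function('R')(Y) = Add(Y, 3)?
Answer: 4212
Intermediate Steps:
a = Rational(1, 4) (a = Mul(-2, Rational(-1, 8)) = Rational(1, 4) ≈ 0.25000)
Function('R')(Y) = Add(3, Y)
Mul(Mul(54, Function('R')(a)), 24) = Mul(Mul(54, Add(3, Rational(1, 4))), 24) = Mul(Mul(54, Rational(13, 4)), 24) = Mul(Rational(351, 2), 24) = 4212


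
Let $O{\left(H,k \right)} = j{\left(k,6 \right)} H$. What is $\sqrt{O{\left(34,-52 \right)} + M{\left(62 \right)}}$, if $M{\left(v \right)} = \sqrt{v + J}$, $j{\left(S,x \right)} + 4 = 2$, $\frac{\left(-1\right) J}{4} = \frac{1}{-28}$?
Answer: $\frac{\sqrt{-3332 + 7 \sqrt{3045}}}{7} \approx 7.7535 i$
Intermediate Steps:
$J = \frac{1}{7}$ ($J = - \frac{4}{-28} = \left(-4\right) \left(- \frac{1}{28}\right) = \frac{1}{7} \approx 0.14286$)
$j{\left(S,x \right)} = -2$ ($j{\left(S,x \right)} = -4 + 2 = -2$)
$O{\left(H,k \right)} = - 2 H$
$M{\left(v \right)} = \sqrt{\frac{1}{7} + v}$ ($M{\left(v \right)} = \sqrt{v + \frac{1}{7}} = \sqrt{\frac{1}{7} + v}$)
$\sqrt{O{\left(34,-52 \right)} + M{\left(62 \right)}} = \sqrt{\left(-2\right) 34 + \frac{\sqrt{7 + 49 \cdot 62}}{7}} = \sqrt{-68 + \frac{\sqrt{7 + 3038}}{7}} = \sqrt{-68 + \frac{\sqrt{3045}}{7}}$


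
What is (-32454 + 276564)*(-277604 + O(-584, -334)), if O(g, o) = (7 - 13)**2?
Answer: -67757124480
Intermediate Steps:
O(g, o) = 36 (O(g, o) = (-6)**2 = 36)
(-32454 + 276564)*(-277604 + O(-584, -334)) = (-32454 + 276564)*(-277604 + 36) = 244110*(-277568) = -67757124480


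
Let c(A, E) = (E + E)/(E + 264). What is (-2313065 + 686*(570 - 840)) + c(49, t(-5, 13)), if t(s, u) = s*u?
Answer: -497158845/199 ≈ -2.4983e+6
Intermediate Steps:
c(A, E) = 2*E/(264 + E) (c(A, E) = (2*E)/(264 + E) = 2*E/(264 + E))
(-2313065 + 686*(570 - 840)) + c(49, t(-5, 13)) = (-2313065 + 686*(570 - 840)) + 2*(-5*13)/(264 - 5*13) = (-2313065 + 686*(-270)) + 2*(-65)/(264 - 65) = (-2313065 - 185220) + 2*(-65)/199 = -2498285 + 2*(-65)*(1/199) = -2498285 - 130/199 = -497158845/199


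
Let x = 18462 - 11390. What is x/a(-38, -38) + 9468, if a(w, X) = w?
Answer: 176356/19 ≈ 9281.9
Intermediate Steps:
x = 7072
x/a(-38, -38) + 9468 = 7072/(-38) + 9468 = 7072*(-1/38) + 9468 = -3536/19 + 9468 = 176356/19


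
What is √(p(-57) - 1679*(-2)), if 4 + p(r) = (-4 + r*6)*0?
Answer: √3354 ≈ 57.914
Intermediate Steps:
p(r) = -4 (p(r) = -4 + (-4 + r*6)*0 = -4 + (-4 + 6*r)*0 = -4 + 0 = -4)
√(p(-57) - 1679*(-2)) = √(-4 - 1679*(-2)) = √(-4 + 3358) = √3354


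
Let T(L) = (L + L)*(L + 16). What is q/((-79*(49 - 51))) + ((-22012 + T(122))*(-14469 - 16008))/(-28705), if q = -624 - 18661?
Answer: 11118718327/907078 ≈ 12258.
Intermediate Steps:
T(L) = 2*L*(16 + L) (T(L) = (2*L)*(16 + L) = 2*L*(16 + L))
q = -19285
q/((-79*(49 - 51))) + ((-22012 + T(122))*(-14469 - 16008))/(-28705) = -19285*(-1/(79*(49 - 51))) + ((-22012 + 2*122*(16 + 122))*(-14469 - 16008))/(-28705) = -19285/((-79*(-2))) + ((-22012 + 2*122*138)*(-30477))*(-1/28705) = -19285/158 + ((-22012 + 33672)*(-30477))*(-1/28705) = -19285*1/158 + (11660*(-30477))*(-1/28705) = -19285/158 - 355361820*(-1/28705) = -19285/158 + 71072364/5741 = 11118718327/907078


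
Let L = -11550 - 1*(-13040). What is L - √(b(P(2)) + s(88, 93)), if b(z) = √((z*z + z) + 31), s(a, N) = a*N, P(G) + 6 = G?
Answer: 1490 - √(8184 + √43) ≈ 1399.5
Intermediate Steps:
P(G) = -6 + G
s(a, N) = N*a
b(z) = √(31 + z + z²) (b(z) = √((z² + z) + 31) = √((z + z²) + 31) = √(31 + z + z²))
L = 1490 (L = -11550 + 13040 = 1490)
L - √(b(P(2)) + s(88, 93)) = 1490 - √(√(31 + (-6 + 2) + (-6 + 2)²) + 93*88) = 1490 - √(√(31 - 4 + (-4)²) + 8184) = 1490 - √(√(31 - 4 + 16) + 8184) = 1490 - √(√43 + 8184) = 1490 - √(8184 + √43)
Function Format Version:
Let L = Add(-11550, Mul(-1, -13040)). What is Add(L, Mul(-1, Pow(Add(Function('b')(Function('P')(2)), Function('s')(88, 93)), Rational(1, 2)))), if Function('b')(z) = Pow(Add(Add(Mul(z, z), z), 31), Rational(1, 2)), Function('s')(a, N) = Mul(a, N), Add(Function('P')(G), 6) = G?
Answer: Add(1490, Mul(-1, Pow(Add(8184, Pow(43, Rational(1, 2))), Rational(1, 2)))) ≈ 1399.5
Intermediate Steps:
Function('P')(G) = Add(-6, G)
Function('s')(a, N) = Mul(N, a)
Function('b')(z) = Pow(Add(31, z, Pow(z, 2)), Rational(1, 2)) (Function('b')(z) = Pow(Add(Add(Pow(z, 2), z), 31), Rational(1, 2)) = Pow(Add(Add(z, Pow(z, 2)), 31), Rational(1, 2)) = Pow(Add(31, z, Pow(z, 2)), Rational(1, 2)))
L = 1490 (L = Add(-11550, 13040) = 1490)
Add(L, Mul(-1, Pow(Add(Function('b')(Function('P')(2)), Function('s')(88, 93)), Rational(1, 2)))) = Add(1490, Mul(-1, Pow(Add(Pow(Add(31, Add(-6, 2), Pow(Add(-6, 2), 2)), Rational(1, 2)), Mul(93, 88)), Rational(1, 2)))) = Add(1490, Mul(-1, Pow(Add(Pow(Add(31, -4, Pow(-4, 2)), Rational(1, 2)), 8184), Rational(1, 2)))) = Add(1490, Mul(-1, Pow(Add(Pow(Add(31, -4, 16), Rational(1, 2)), 8184), Rational(1, 2)))) = Add(1490, Mul(-1, Pow(Add(Pow(43, Rational(1, 2)), 8184), Rational(1, 2)))) = Add(1490, Mul(-1, Pow(Add(8184, Pow(43, Rational(1, 2))), Rational(1, 2))))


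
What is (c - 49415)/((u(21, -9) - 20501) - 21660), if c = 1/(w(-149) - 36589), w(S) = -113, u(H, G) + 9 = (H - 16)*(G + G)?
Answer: 1813629331/1551026520 ≈ 1.1693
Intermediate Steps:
u(H, G) = -9 + 2*G*(-16 + H) (u(H, G) = -9 + (H - 16)*(G + G) = -9 + (-16 + H)*(2*G) = -9 + 2*G*(-16 + H))
c = -1/36702 (c = 1/(-113 - 36589) = 1/(-36702) = -1/36702 ≈ -2.7246e-5)
(c - 49415)/((u(21, -9) - 20501) - 21660) = (-1/36702 - 49415)/(((-9 - 32*(-9) + 2*(-9)*21) - 20501) - 21660) = -1813629331/(36702*(((-9 + 288 - 378) - 20501) - 21660)) = -1813629331/(36702*((-99 - 20501) - 21660)) = -1813629331/(36702*(-20600 - 21660)) = -1813629331/36702/(-42260) = -1813629331/36702*(-1/42260) = 1813629331/1551026520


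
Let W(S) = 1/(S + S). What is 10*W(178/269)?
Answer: 1345/178 ≈ 7.5562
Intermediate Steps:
W(S) = 1/(2*S)
10*W(178/269) = 10*(1/(2*((178/269)))) = 10*(1/(2*((178*(1/269))))) = 10*(1/(2*(178/269))) = 10*((1/2)*(269/178)) = 10*(269/356) = 1345/178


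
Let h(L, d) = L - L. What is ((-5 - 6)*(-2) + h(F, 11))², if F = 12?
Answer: 484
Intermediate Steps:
h(L, d) = 0
((-5 - 6)*(-2) + h(F, 11))² = ((-5 - 6)*(-2) + 0)² = (-11*(-2) + 0)² = (22 + 0)² = 22² = 484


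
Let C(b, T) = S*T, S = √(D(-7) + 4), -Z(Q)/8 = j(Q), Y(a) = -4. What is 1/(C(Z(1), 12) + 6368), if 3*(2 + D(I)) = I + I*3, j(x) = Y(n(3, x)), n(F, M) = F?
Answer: 199/1267265 - I*√66/10138120 ≈ 0.00015703 - 8.0134e-7*I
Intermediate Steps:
j(x) = -4
Z(Q) = 32 (Z(Q) = -8*(-4) = 32)
D(I) = -2 + 4*I/3 (D(I) = -2 + (I + I*3)/3 = -2 + (I + 3*I)/3 = -2 + (4*I)/3 = -2 + 4*I/3)
S = I*√66/3 (S = √((-2 + (4/3)*(-7)) + 4) = √((-2 - 28/3) + 4) = √(-34/3 + 4) = √(-22/3) = I*√66/3 ≈ 2.708*I)
C(b, T) = I*T*√66/3 (C(b, T) = (I*√66/3)*T = I*T*√66/3)
1/(C(Z(1), 12) + 6368) = 1/((⅓)*I*12*√66 + 6368) = 1/(4*I*√66 + 6368) = 1/(6368 + 4*I*√66)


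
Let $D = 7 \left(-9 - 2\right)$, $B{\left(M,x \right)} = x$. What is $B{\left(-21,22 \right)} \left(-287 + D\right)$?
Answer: $-8008$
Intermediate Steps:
$D = -77$ ($D = 7 \left(-11\right) = -77$)
$B{\left(-21,22 \right)} \left(-287 + D\right) = 22 \left(-287 - 77\right) = 22 \left(-364\right) = -8008$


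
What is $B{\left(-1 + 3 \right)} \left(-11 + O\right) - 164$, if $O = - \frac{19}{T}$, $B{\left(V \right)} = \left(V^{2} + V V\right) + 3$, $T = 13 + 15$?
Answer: $- \frac{8189}{28} \approx -292.46$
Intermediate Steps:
$T = 28$
$B{\left(V \right)} = 3 + 2 V^{2}$ ($B{\left(V \right)} = \left(V^{2} + V^{2}\right) + 3 = 2 V^{2} + 3 = 3 + 2 V^{2}$)
$O = - \frac{19}{28} \approx -0.67857$
$B{\left(-1 + 3 \right)} \left(-11 + O\right) - 164 = \left(3 + 2 \left(-1 + 3\right)^{2}\right) \left(-11 - \frac{19}{28}\right) - 164 = \left(3 + 2 \cdot 2^{2}\right) \left(- \frac{327}{28}\right) - 164 = \left(3 + 2 \cdot 4\right) \left(- \frac{327}{28}\right) - 164 = \left(3 + 8\right) \left(- \frac{327}{28}\right) - 164 = 11 \left(- \frac{327}{28}\right) - 164 = - \frac{3597}{28} - 164 = - \frac{8189}{28}$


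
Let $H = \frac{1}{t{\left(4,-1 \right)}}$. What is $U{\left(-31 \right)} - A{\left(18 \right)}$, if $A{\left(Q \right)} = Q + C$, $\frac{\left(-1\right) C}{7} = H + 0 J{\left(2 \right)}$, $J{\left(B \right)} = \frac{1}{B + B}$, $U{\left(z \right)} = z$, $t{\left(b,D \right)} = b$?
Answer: $- \frac{189}{4} \approx -47.25$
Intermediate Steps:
$J{\left(B \right)} = \frac{1}{2 B}$
$H = \frac{1}{4} \approx 0.25$
$C = - \frac{7}{4}$ ($C = - 7 \left(\frac{1}{4} + 0 \frac{1}{2 \cdot 2}\right) = - 7 \left(\frac{1}{4} + 0 \cdot \frac{1}{2} \cdot \frac{1}{2}\right) = - 7 \left(\frac{1}{4} + 0 \cdot \frac{1}{4}\right) = - 7 \left(\frac{1}{4} + 0\right) = \left(-7\right) \frac{1}{4} = - \frac{7}{4} \approx -1.75$)
$A{\left(Q \right)} = - \frac{7}{4} + Q$ ($A{\left(Q \right)} = Q - \frac{7}{4} = - \frac{7}{4} + Q$)
$U{\left(-31 \right)} - A{\left(18 \right)} = -31 - \left(- \frac{7}{4} + 18\right) = -31 - \frac{65}{4} = - \frac{189}{4}$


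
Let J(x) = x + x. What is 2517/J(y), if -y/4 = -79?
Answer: 2517/632 ≈ 3.9826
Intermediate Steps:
y = 316 (y = -4*(-79) = 316)
J(x) = 2*x
2517/J(y) = 2517/((2*316)) = 2517/632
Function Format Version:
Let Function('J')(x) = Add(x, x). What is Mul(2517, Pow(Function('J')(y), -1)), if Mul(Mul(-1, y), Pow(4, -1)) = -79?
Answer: Rational(2517, 632) ≈ 3.9826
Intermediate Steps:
y = 316 (y = Mul(-4, -79) = 316)
Function('J')(x) = Mul(2, x)
Mul(2517, Pow(Function('J')(y), -1)) = Mul(2517, Pow(Mul(2, 316), -1)) = Mul(2517, Pow(632, -1)) = Mul(2517, Rational(1, 632)) = Rational(2517, 632)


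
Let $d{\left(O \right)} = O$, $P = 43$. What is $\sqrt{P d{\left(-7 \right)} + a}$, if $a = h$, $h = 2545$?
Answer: $2 \sqrt{561} \approx 47.371$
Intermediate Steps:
$a = 2545$
$\sqrt{P d{\left(-7 \right)} + a} = \sqrt{43 \left(-7\right) + 2545} = \sqrt{-301 + 2545} = \sqrt{2244} = 2 \sqrt{561}$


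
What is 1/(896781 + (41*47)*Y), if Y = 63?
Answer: 1/1018182 ≈ 9.8214e-7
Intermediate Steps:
1/(896781 + (41*47)*Y) = 1/(896781 + (41*47)*63) = 1/(896781 + 1927*63) = 1/(896781 + 121401) = 1/1018182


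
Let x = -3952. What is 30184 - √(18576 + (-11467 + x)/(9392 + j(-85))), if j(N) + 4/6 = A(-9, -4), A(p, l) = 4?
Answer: 30184 - √51060243846/1658 ≈ 30048.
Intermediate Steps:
j(N) = 10/3 (j(N) = -⅔ + 4 = 10/3)
30184 - √(18576 + (-11467 + x)/(9392 + j(-85))) = 30184 - √(18576 + (-11467 - 3952)/(9392 + 10/3)) = 30184 - √(18576 - 15419/28186/3) = 30184 - √(18576 - 15419*3/28186) = 30184 - √(18576 - 2721/1658) = 30184 - √(30796287/1658) = 30184 - √51060243846/1658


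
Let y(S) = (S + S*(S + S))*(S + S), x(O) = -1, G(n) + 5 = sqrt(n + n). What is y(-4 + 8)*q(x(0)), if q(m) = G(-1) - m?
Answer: -1152 + 288*I*sqrt(2) ≈ -1152.0 + 407.29*I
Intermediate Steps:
G(n) = -5 + sqrt(2)*sqrt(n) (G(n) = -5 + sqrt(n + n) = -5 + sqrt(2*n) = -5 + sqrt(2)*sqrt(n))
q(m) = -5 - m + I*sqrt(2) (q(m) = (-5 + sqrt(2)*sqrt(-1)) - m = (-5 + sqrt(2)*I) - m = (-5 + I*sqrt(2)) - m = -5 - m + I*sqrt(2))
y(S) = 2*S*(S + 2*S**2) (y(S) = (S + S*(2*S))*(2*S) = (S + 2*S**2)*(2*S) = 2*S*(S + 2*S**2))
y(-4 + 8)*q(x(0)) = ((-4 + 8)**2*(2 + 4*(-4 + 8)))*(-5 - 1*(-1) + I*sqrt(2)) = (4**2*(2 + 4*4))*(-5 + 1 + I*sqrt(2)) = (16*(2 + 16))*(-4 + I*sqrt(2)) = (16*18)*(-4 + I*sqrt(2)) = 288*(-4 + I*sqrt(2)) = -1152 + 288*I*sqrt(2)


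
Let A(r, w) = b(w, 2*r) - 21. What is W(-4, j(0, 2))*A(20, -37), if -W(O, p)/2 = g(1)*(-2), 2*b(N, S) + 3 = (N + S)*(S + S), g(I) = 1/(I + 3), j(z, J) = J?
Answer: 195/2 ≈ 97.500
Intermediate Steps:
g(I) = 1/(3 + I)
b(N, S) = -3/2 + S*(N + S) (b(N, S) = -3/2 + ((N + S)*(S + S))/2 = -3/2 + ((N + S)*(2*S))/2 = -3/2 + (2*S*(N + S))/2 = -3/2 + S*(N + S))
W(O, p) = 1 (W(O, p) = -2*(-2)/(3 + 1) = -2*(-2)/4 = -(-2)/2 = -2*(-1/2) = 1)
A(r, w) = -45/2 + 4*r**2 + 2*r*w (A(r, w) = (-3/2 + (2*r)**2 + w*(2*r)) - 21 = (-3/2 + 4*r**2 + 2*r*w) - 21 = -45/2 + 4*r**2 + 2*r*w)
W(-4, j(0, 2))*A(20, -37) = 1*(-45/2 + 4*20**2 + 2*20*(-37)) = 1*(-45/2 + 4*400 - 1480) = 1*(-45/2 + 1600 - 1480) = 1*(195/2) = 195/2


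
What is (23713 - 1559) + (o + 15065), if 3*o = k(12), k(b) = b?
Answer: 37223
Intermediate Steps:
o = 4 (o = (⅓)*12 = 4)
(23713 - 1559) + (o + 15065) = (23713 - 1559) + (4 + 15065) = 22154 + 15069 = 37223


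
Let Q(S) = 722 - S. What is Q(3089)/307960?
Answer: -2367/307960 ≈ -0.0076861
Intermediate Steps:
Q(3089)/307960 = (722 - 1*3089)/307960 = (722 - 3089)*(1/307960) = -2367*1/307960 = -2367/307960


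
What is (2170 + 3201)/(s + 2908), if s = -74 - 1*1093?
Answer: 5371/1741 ≈ 3.0850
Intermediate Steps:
s = -1167 (s = -74 - 1093 = -1167)
(2170 + 3201)/(s + 2908) = (2170 + 3201)/(-1167 + 2908) = 5371/1741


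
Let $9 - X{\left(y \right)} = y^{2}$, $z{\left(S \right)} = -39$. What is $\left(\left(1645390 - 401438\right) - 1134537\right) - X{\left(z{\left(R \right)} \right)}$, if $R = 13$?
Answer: $110927$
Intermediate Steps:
$X{\left(y \right)} = 9 - y^{2}$
$\left(\left(1645390 - 401438\right) - 1134537\right) - X{\left(z{\left(R \right)} \right)} = \left(\left(1645390 - 401438\right) - 1134537\right) - \left(9 - \left(-39\right)^{2}\right) = \left(1243952 - 1134537\right) - \left(9 - 1521\right) = 109415 - \left(9 - 1521\right) = 109415 - -1512 = 109415 + 1512 = 110927$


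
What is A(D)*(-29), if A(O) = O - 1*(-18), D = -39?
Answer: 609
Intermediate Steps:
A(O) = 18 + O (A(O) = O + 18 = 18 + O)
A(D)*(-29) = (18 - 39)*(-29) = -21*(-29) = 609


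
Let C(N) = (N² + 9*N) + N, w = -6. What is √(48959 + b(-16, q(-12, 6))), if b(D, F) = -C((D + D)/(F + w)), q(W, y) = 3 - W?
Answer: √3967535/9 ≈ 221.32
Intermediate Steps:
C(N) = N² + 10*N
b(D, F) = -2*D*(10 + 2*D/(-6 + F))/(-6 + F) (b(D, F) = -(D + D)/(F - 6)*(10 + (D + D)/(F - 6)) = -(2*D)/(-6 + F)*(10 + (2*D)/(-6 + F)) = -2*D/(-6 + F)*(10 + 2*D/(-6 + F)) = -2*D*(10 + 2*D/(-6 + F))/(-6 + F))
√(48959 + b(-16, q(-12, 6))) = √(48959 - 4*(-16)*(-30 - 16 + 5*(3 - 1*(-12)))/(-6 + (3 - 1*(-12)))²) = √(48959 - 4*(-16)*(-30 - 16 + 5*(3 + 12))/(-6 + (3 + 12))²) = √(48959 - 4*(-16)*(-30 - 16 + 5*15)/(-6 + 15)²) = √(48959 - 4*(-16)*(-30 - 16 + 75)/9²) = √(48959 - 4*(-16)*1/81*29) = √(48959 + 1856/81) = √(3967535/81) = √3967535/9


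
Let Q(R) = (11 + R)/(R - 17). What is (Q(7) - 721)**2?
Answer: 13060996/25 ≈ 5.2244e+5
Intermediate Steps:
Q(R) = (11 + R)/(-17 + R)
(Q(7) - 721)**2 = ((11 + 7)/(-17 + 7) - 721)**2 = (18/(-10) - 721)**2 = (-1/10*18 - 721)**2 = (-9/5 - 721)**2 = (-3614/5)**2 = 13060996/25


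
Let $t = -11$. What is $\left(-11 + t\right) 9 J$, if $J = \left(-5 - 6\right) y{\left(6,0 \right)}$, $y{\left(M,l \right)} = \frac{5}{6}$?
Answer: $1815$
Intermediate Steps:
$y{\left(M,l \right)} = \frac{5}{6}$ ($y{\left(M,l \right)} = 5 \cdot \frac{1}{6} = \frac{5}{6}$)
$J = - \frac{55}{6}$ ($J = \left(-5 - 6\right) \frac{5}{6} = \left(-11\right) \frac{5}{6} = - \frac{55}{6} \approx -9.1667$)
$\left(-11 + t\right) 9 J = \left(-11 - 11\right) 9 \left(- \frac{55}{6}\right) = \left(-22\right) 9 \left(- \frac{55}{6}\right) = \left(-198\right) \left(- \frac{55}{6}\right) = 1815$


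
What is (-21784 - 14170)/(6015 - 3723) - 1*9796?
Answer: -11244193/1146 ≈ -9811.7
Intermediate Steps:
(-21784 - 14170)/(6015 - 3723) - 1*9796 = -35954/2292 - 9796 = -35954*1/2292 - 9796 = -17977/1146 - 9796 = -11244193/1146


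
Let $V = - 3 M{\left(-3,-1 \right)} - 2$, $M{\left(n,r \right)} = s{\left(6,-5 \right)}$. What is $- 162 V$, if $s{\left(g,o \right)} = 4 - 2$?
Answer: $1296$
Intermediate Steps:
$s{\left(g,o \right)} = 2$
$M{\left(n,r \right)} = 2$
$V = -8$ ($V = \left(-3\right) 2 - 2 = -6 - 2 = -8$)
$- 162 V = \left(-162\right) \left(-8\right) = 1296$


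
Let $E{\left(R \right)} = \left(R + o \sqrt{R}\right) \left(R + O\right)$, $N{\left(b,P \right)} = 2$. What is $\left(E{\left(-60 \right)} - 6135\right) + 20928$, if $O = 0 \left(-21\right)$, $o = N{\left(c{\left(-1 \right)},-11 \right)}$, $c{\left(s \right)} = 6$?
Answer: $18393 - 240 i \sqrt{15} \approx 18393.0 - 929.52 i$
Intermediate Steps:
$o = 2$
$O = 0$
$E{\left(R \right)} = R \left(R + 2 \sqrt{R}\right)$ ($E{\left(R \right)} = \left(R + 2 \sqrt{R}\right) \left(R + 0\right) = \left(R + 2 \sqrt{R}\right) R = R \left(R + 2 \sqrt{R}\right)$)
$\left(E{\left(-60 \right)} - 6135\right) + 20928 = \left(\left(\left(-60\right)^{2} + 2 \left(-60\right)^{\frac{3}{2}}\right) - 6135\right) + 20928 = \left(\left(3600 + 2 \left(- 120 i \sqrt{15}\right)\right) - 6135\right) + 20928 = \left(\left(3600 - 240 i \sqrt{15}\right) - 6135\right) + 20928 = \left(-2535 - 240 i \sqrt{15}\right) + 20928 = 18393 - 240 i \sqrt{15}$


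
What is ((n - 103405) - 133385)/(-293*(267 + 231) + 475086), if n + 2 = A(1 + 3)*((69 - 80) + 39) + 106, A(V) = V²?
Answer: -39373/54862 ≈ -0.71767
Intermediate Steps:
n = 552 (n = -2 + ((1 + 3)²*((69 - 80) + 39) + 106) = -2 + (4²*(-11 + 39) + 106) = -2 + (16*28 + 106) = -2 + (448 + 106) = -2 + 554 = 552)
((n - 103405) - 133385)/(-293*(267 + 231) + 475086) = ((552 - 103405) - 133385)/(-293*(267 + 231) + 475086) = (-102853 - 133385)/(-293*498 + 475086) = -236238/(-145914 + 475086) = -236238/329172 = -236238*1/329172 = -39373/54862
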